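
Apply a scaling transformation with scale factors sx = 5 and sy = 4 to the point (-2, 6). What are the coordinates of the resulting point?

Scaling matrix:
[[5, 0], [0, 4]]
Result: (-2 × 5, 6 × 4) = (-10, 24)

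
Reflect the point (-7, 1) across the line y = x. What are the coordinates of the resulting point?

Reflection across line y = x: (-7, 1) → (1, -7)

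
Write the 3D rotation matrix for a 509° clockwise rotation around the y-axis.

Rotation matrix for clockwise 509° around y-axis:
A clockwise rotation by 509° is a counterclockwise rotation by -509°.
cos(-509°) = -0.8572, sin(-509°) = -0.5150
Result: [[-0.8572, 0, -0.5150], [0, 1, 0], [0.5150, 0, -0.8572]]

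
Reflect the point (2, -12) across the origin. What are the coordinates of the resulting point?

Reflection across origin: (2, -12) → (-2, 12)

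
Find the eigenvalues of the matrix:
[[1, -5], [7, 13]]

Characteristic equation: det(A - λI) = 0
λ² - (trace)λ + (det) = 0
trace = 1 + 13 = 14, det = (1)(13) - (-5)(7) = 48
λ² - (14)λ + (48) = 0
λ = (14 ± √((14)² - 4·(48))) / 2 = (14 ± √4) / 2
Solving: λ = 6, 8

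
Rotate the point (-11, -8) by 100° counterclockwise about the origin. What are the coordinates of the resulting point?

Rotation matrix for 100°: [[cos 100°, -sin 100°], [sin 100°, cos 100°]] ≈ [[-0.173648, -0.984808], [0.984808, -0.173648]]
[[-0.173648, -0.984808], [0.984808, -0.173648]] × [-11, -8]ᵀ ≈ [9.7886, -9.4437]ᵀ
Result: (9.7886, -9.4437)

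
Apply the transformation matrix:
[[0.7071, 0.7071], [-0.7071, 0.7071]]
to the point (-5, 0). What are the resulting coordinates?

Matrix multiplication:
[[0.7071, 0.7071], [-0.7071, 0.7071]] × [-5, 0]ᵀ
= [(0.7071)(-5) + (0.7071)(0), (-0.7071)(-5) + (0.7071)(0)]ᵀ
= [-3.5355, 3.5355]ᵀ
Result: (-3.5355, 3.5355)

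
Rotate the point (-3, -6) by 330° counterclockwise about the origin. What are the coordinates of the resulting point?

Rotation matrix for 330°: [[cos 330°, -sin 330°], [sin 330°, cos 330°]] ≈ [[0.866025, 0.500000], [-0.500000, 0.866025]]
[[0.866025, 0.500000], [-0.500000, 0.866025]] × [-3, -6]ᵀ ≈ [-5.5981, -3.6962]ᵀ
Result: (-5.5981, -3.6962)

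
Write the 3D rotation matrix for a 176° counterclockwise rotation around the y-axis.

Rotation matrix for counterclockwise 176° around y-axis:
cos(176°) = -0.9976, sin(176°) = 0.0698
Result: [[-0.9976, 0, 0.0698], [0, 1, 0], [-0.0698, 0, -0.9976]]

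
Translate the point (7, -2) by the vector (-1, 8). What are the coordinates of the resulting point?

Translation by (-1, 8) (homogeneous matrix [[1, 0, -1], [0, 1, 8], [0, 0, 1]]):
x' = 7 + -1 = 6
y' = -2 + 8 = 6
Result: (6, 6)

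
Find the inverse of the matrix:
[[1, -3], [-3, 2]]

For [[a,b],[c,d]], inverse = (1/det)·[[d,-b],[-c,a]]
det = (1)(2) - (-3)(-3) = 2 - 9 = -7
Inverse = (1/-7)·[[2, 3], [3, 1]]
= [[-2/7, -3/7], [-3/7, -1/7]]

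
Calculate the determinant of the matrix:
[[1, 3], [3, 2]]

For a 2×2 matrix [[a, b], [c, d]], det = ad - bc
det = (1)(2) - (3)(3) = 2 - 9 = -7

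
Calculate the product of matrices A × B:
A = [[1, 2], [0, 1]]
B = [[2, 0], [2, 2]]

Matrix multiplication:
C[0][0] = 1×2 + 2×2 = 6
C[0][1] = 1×0 + 2×2 = 4
C[1][0] = 0×2 + 1×2 = 2
C[1][1] = 0×0 + 1×2 = 2
Result: [[6, 4], [2, 2]]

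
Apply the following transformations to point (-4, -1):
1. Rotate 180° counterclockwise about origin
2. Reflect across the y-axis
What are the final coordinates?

Step 1: Rotate 180° → (4, 1)
Step 2: Reflect across y-axis → (-4, 1)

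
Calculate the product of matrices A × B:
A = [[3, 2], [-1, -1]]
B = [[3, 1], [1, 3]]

Matrix multiplication:
C[0][0] = 3×3 + 2×1 = 11
C[0][1] = 3×1 + 2×3 = 9
C[1][0] = -1×3 + -1×1 = -4
C[1][1] = -1×1 + -1×3 = -4
Result: [[11, 9], [-4, -4]]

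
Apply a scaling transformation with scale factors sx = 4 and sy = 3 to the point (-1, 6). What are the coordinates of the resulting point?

Scaling matrix:
[[4, 0], [0, 3]]
Result: (-1 × 4, 6 × 3) = (-4, 18)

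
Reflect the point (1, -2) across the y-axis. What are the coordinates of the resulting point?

Reflection across y-axis: (1, -2) → (-1, -2)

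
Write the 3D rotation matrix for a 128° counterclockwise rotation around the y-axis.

Rotation matrix for counterclockwise 128° around y-axis:
cos(128°) = -0.6157, sin(128°) = 0.7880
Result: [[-0.6157, 0, 0.7880], [0, 1, 0], [-0.7880, 0, -0.6157]]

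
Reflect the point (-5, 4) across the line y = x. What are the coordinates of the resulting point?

Reflection across line y = x: (-5, 4) → (4, -5)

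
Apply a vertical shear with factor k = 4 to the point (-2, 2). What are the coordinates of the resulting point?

Shear matrix for vertical shear with factor k = 4:
[[1, 0], [4, 1]]
Result: (-2, 2) → (-2, -6)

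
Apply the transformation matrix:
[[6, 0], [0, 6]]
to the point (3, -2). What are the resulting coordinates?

Matrix multiplication:
[[6, 0], [0, 6]] × [3, -2]ᵀ
= [(6)(3) + (0)(-2), (0)(3) + (6)(-2)]ᵀ
= [18, -12]ᵀ
Result: (18, -12)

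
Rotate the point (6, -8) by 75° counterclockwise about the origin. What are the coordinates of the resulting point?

Rotation matrix for 75°: [[cos 75°, -sin 75°], [sin 75°, cos 75°]] ≈ [[0.258819, -0.965926], [0.965926, 0.258819]]
[[0.258819, -0.965926], [0.965926, 0.258819]] × [6, -8]ᵀ ≈ [9.2803, 3.7250]ᵀ
Result: (9.2803, 3.7250)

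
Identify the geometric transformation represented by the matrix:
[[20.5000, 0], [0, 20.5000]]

This matrix represents: uniform scaling by factor 20.5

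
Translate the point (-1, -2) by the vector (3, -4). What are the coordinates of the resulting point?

Translation by (3, -4) (homogeneous matrix [[1, 0, 3], [0, 1, -4], [0, 0, 1]]):
x' = -1 + 3 = 2
y' = -2 + -4 = -6
Result: (2, -6)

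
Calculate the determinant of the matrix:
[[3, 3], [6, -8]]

For a 2×2 matrix [[a, b], [c, d]], det = ad - bc
det = (3)(-8) - (3)(6) = -24 - 18 = -42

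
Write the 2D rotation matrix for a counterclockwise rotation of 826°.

Rotation matrix formula: [[cos θ, -sin θ], [sin θ, cos θ]]
For θ = 826°:
cos(826°) = -0.2756
sin(826°) = 0.9613
Result: [[-0.2756, -0.9613], [0.9613, -0.2756]]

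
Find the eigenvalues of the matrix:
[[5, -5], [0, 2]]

Characteristic equation: det(A - λI) = 0
λ² - (trace)λ + (det) = 0
trace = 5 + 2 = 7, det = (5)(2) - (-5)(0) = 10
λ² - (7)λ + (10) = 0
λ = (7 ± √((7)² - 4·(10))) / 2 = (7 ± √9) / 2
Solving: λ = 2, 5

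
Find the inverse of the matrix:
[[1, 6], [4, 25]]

For [[a,b],[c,d]], inverse = (1/det)·[[d,-b],[-c,a]]
det = (1)(25) - (6)(4) = 25 - 24 = 1
Inverse = [[25, -6], [-4, 1]]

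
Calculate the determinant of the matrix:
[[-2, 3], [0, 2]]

For a 2×2 matrix [[a, b], [c, d]], det = ad - bc
det = (-2)(2) - (3)(0) = -4 - 0 = -4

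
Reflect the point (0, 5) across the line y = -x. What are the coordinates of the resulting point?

Reflection across line y = -x: (0, 5) → (-5, 0)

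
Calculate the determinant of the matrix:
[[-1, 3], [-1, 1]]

For a 2×2 matrix [[a, b], [c, d]], det = ad - bc
det = (-1)(1) - (3)(-1) = -1 - -3 = 2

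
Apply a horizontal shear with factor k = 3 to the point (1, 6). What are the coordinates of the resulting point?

Shear matrix for horizontal shear with factor k = 3:
[[1, 3], [0, 1]]
Result: (1, 6) → (19, 6)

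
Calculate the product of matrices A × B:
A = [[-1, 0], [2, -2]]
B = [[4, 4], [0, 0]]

Matrix multiplication:
C[0][0] = -1×4 + 0×0 = -4
C[0][1] = -1×4 + 0×0 = -4
C[1][0] = 2×4 + -2×0 = 8
C[1][1] = 2×4 + -2×0 = 8
Result: [[-4, -4], [8, 8]]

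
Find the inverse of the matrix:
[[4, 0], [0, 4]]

For [[a,b],[c,d]], inverse = (1/det)·[[d,-b],[-c,a]]
det = (4)(4) - (0)(0) = 16 - 0 = 16
Inverse = (1/16)·[[4, 0], [0, 4]]
= [[1/4, 0], [0, 1/4]]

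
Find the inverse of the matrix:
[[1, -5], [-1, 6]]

For [[a,b],[c,d]], inverse = (1/det)·[[d,-b],[-c,a]]
det = (1)(6) - (-5)(-1) = 6 - 5 = 1
Inverse = [[6, 5], [1, 1]]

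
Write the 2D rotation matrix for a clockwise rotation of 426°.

Rotation matrix formula: [[cos θ, -sin θ], [sin θ, cos θ]]
A clockwise rotation by 426° is equivalent to a counterclockwise rotation by -426°.
For θ = -426°:
cos(-426°) = 0.4067
sin(-426°) = -0.9135
Result: [[0.4067, 0.9135], [-0.9135, 0.4067]]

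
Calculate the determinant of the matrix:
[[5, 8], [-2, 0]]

For a 2×2 matrix [[a, b], [c, d]], det = ad - bc
det = (5)(0) - (8)(-2) = 0 - -16 = 16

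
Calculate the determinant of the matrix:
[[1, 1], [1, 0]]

For a 2×2 matrix [[a, b], [c, d]], det = ad - bc
det = (1)(0) - (1)(1) = 0 - 1 = -1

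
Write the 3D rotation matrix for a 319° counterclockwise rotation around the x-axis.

Rotation matrix for counterclockwise 319° around x-axis:
cos(319°) = 0.7547, sin(319°) = -0.6561
Result: [[1, 0, 0], [0, 0.7547, 0.6561], [0, -0.6561, 0.7547]]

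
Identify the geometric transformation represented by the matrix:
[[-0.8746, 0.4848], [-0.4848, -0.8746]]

This matrix represents: rotation by 209° counterclockwise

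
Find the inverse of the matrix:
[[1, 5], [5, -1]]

For [[a,b],[c,d]], inverse = (1/det)·[[d,-b],[-c,a]]
det = (1)(-1) - (5)(5) = -1 - 25 = -26
Inverse = (1/-26)·[[-1, -5], [-5, 1]]
= [[1/26, 5/26], [5/26, -1/26]]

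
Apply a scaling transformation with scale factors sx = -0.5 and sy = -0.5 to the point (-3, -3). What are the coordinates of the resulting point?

Scaling matrix:
[[-0.50, 0], [0, -0.50]]
Result: (-3 × -0.5, -3 × -0.5) = (1.5, 1.5)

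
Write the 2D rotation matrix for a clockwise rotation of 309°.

Rotation matrix formula: [[cos θ, -sin θ], [sin θ, cos θ]]
A clockwise rotation by 309° is equivalent to a counterclockwise rotation by -309°.
For θ = -309°:
cos(-309°) = 0.6293
sin(-309°) = 0.7771
Result: [[0.6293, -0.7771], [0.7771, 0.6293]]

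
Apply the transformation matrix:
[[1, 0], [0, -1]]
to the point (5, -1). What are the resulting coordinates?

Matrix multiplication:
[[1, 0], [0, -1]] × [5, -1]ᵀ
= [(1)(5) + (0)(-1), (0)(5) + (-1)(-1)]ᵀ
= [5, 1]ᵀ
Result: (5, 1)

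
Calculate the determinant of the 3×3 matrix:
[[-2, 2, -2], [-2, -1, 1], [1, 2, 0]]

Expansion along first row:
det = -2·det([[-1,1],[2,0]]) - 2·det([[-2,1],[1,0]]) + -2·det([[-2,-1],[1,2]])
    = -2·(-1·0 - 1·2) - 2·(-2·0 - 1·1) + -2·(-2·2 - -1·1)
    = -2·-2 - 2·-1 + -2·-3
    = 4 + 2 + 6 = 12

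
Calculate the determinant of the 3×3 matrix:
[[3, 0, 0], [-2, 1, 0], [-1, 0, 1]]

Expansion along first row:
det = 3·det([[1,0],[0,1]]) - 0·det([[-2,0],[-1,1]]) + 0·det([[-2,1],[-1,0]])
    = 3·(1·1 - 0·0) - 0·(-2·1 - 0·-1) + 0·(-2·0 - 1·-1)
    = 3·1 - 0·-2 + 0·1
    = 3 + 0 + 0 = 3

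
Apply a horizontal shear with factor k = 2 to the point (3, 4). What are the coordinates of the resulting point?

Shear matrix for horizontal shear with factor k = 2:
[[1, 2], [0, 1]]
Result: (3, 4) → (11, 4)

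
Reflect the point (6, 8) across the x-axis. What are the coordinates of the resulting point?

Reflection across x-axis: (6, 8) → (6, -8)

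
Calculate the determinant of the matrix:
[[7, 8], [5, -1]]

For a 2×2 matrix [[a, b], [c, d]], det = ad - bc
det = (7)(-1) - (8)(5) = -7 - 40 = -47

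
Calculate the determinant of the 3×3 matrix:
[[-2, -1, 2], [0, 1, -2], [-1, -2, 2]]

Expansion along first row:
det = -2·det([[1,-2],[-2,2]]) - -1·det([[0,-2],[-1,2]]) + 2·det([[0,1],[-1,-2]])
    = -2·(1·2 - -2·-2) - -1·(0·2 - -2·-1) + 2·(0·-2 - 1·-1)
    = -2·-2 - -1·-2 + 2·1
    = 4 + -2 + 2 = 4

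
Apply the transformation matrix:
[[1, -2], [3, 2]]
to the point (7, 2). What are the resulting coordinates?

Matrix multiplication:
[[1, -2], [3, 2]] × [7, 2]ᵀ
= [(1)(7) + (-2)(2), (3)(7) + (2)(2)]ᵀ
= [3, 25]ᵀ
Result: (3, 25)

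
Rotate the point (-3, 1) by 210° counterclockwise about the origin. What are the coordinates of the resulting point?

Rotation matrix for 210°: [[cos 210°, -sin 210°], [sin 210°, cos 210°]] ≈ [[-0.866025, 0.500000], [-0.500000, -0.866025]]
[[-0.866025, 0.500000], [-0.500000, -0.866025]] × [-3, 1]ᵀ ≈ [3.0981, 0.6340]ᵀ
Result: (3.0981, 0.6340)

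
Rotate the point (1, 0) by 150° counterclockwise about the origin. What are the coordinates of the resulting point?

Rotation matrix for 150°: [[cos 150°, -sin 150°], [sin 150°, cos 150°]] ≈ [[-0.866025, -0.500000], [0.500000, -0.866025]]
[[-0.866025, -0.500000], [0.500000, -0.866025]] × [1, 0]ᵀ ≈ [-0.8660, 0.5000]ᵀ
Result: (-0.8660, 0.5000)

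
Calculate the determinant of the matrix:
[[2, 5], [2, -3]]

For a 2×2 matrix [[a, b], [c, d]], det = ad - bc
det = (2)(-3) - (5)(2) = -6 - 10 = -16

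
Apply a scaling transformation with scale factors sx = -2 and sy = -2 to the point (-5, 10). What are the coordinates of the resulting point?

Scaling matrix:
[[-2, 0], [0, -2]]
Result: (-5 × -2, 10 × -2) = (10, -20)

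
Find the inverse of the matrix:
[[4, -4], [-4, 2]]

For [[a,b],[c,d]], inverse = (1/det)·[[d,-b],[-c,a]]
det = (4)(2) - (-4)(-4) = 8 - 16 = -8
Inverse = (1/-8)·[[2, 4], [4, 4]]
= [[-1/4, -1/2], [-1/2, -1/2]]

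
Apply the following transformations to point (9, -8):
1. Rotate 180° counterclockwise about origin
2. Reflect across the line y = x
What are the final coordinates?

Step 1: Rotate 180° → (-9, 8)
Step 2: Reflect across line y = x → (8, -9)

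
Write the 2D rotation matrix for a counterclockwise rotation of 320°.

Rotation matrix formula: [[cos θ, -sin θ], [sin θ, cos θ]]
For θ = 320°:
cos(320°) = 0.7660
sin(320°) = -0.6428
Result: [[0.7660, 0.6428], [-0.6428, 0.7660]]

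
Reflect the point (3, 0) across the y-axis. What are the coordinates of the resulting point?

Reflection across y-axis: (3, 0) → (-3, 0)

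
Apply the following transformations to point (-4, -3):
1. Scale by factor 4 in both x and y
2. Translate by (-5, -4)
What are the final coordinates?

Step 1: Scale (-4, -3) by 4 → (-16, -12)
Step 2: Translate by (-5, -4) → (-21, -16)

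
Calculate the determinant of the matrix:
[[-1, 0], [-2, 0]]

For a 2×2 matrix [[a, b], [c, d]], det = ad - bc
det = (-1)(0) - (0)(-2) = 0 - 0 = 0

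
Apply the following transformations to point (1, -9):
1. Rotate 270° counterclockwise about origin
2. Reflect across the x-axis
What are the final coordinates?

Step 1: Rotate 270° → (-9, -1)
Step 2: Reflect across x-axis → (-9, 1)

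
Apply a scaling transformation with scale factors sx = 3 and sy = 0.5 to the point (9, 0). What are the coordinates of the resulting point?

Scaling matrix:
[[3, 0], [0, 0.50]]
Result: (9 × 3, 0 × 0.5) = (27, 0)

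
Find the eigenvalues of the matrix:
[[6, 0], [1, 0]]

Characteristic equation: det(A - λI) = 0
λ² - (trace)λ + (det) = 0
trace = 6 + 0 = 6, det = (6)(0) - (0)(1) = 0
λ² - (6)λ + (0) = 0
λ = (6 ± √((6)² - 4·(0))) / 2 = (6 ± √36) / 2
Solving: λ = 0, 6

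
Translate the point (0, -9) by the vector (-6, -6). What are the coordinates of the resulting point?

Translation by (-6, -6) (homogeneous matrix [[1, 0, -6], [0, 1, -6], [0, 0, 1]]):
x' = 0 + -6 = -6
y' = -9 + -6 = -15
Result: (-6, -15)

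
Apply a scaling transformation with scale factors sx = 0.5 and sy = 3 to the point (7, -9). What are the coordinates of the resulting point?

Scaling matrix:
[[0.50, 0], [0, 3]]
Result: (7 × 0.5, -9 × 3) = (3.5, -27)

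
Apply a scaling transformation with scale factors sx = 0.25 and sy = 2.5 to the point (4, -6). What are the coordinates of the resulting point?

Scaling matrix:
[[0.25, 0], [0, 2.50]]
Result: (4 × 0.25, -6 × 2.5) = (1, -15)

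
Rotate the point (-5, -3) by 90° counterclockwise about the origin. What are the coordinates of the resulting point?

Rotation matrix for 90°: [[cos 90°, -sin 90°], [sin 90°, cos 90°]] = [[0, -1], [1, 0]]
[[0, -1], [1, 0]] × [-5, -3]ᵀ = [3, -5]ᵀ
Result: (3, -5)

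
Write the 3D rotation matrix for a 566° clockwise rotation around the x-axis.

Rotation matrix for clockwise 566° around x-axis:
A clockwise rotation by 566° is a counterclockwise rotation by -566°.
cos(-566°) = -0.8988, sin(-566°) = 0.4384
Result: [[1, 0, 0], [0, -0.8988, -0.4384], [0, 0.4384, -0.8988]]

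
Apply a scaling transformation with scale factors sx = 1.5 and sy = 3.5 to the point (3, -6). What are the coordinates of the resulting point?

Scaling matrix:
[[1.50, 0], [0, 3.50]]
Result: (3 × 1.5, -6 × 3.5) = (4.5, -21)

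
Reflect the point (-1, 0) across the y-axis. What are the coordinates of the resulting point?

Reflection across y-axis: (-1, 0) → (1, 0)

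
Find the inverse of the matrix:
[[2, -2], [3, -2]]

For [[a,b],[c,d]], inverse = (1/det)·[[d,-b],[-c,a]]
det = (2)(-2) - (-2)(3) = -4 - -6 = 2
Inverse = (1/2)·[[-2, 2], [-3, 2]]
= [[-1, 1], [-3/2, 1]]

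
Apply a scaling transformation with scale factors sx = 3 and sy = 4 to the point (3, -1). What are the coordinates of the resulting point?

Scaling matrix:
[[3, 0], [0, 4]]
Result: (3 × 3, -1 × 4) = (9, -4)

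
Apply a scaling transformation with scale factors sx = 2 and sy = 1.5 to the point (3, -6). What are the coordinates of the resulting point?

Scaling matrix:
[[2, 0], [0, 1.50]]
Result: (3 × 2, -6 × 1.5) = (6, -9)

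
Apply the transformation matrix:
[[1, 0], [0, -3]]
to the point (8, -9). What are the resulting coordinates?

Matrix multiplication:
[[1, 0], [0, -3]] × [8, -9]ᵀ
= [(1)(8) + (0)(-9), (0)(8) + (-3)(-9)]ᵀ
= [8, 27]ᵀ
Result: (8, 27)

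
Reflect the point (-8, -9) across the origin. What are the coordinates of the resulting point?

Reflection across origin: (-8, -9) → (8, 9)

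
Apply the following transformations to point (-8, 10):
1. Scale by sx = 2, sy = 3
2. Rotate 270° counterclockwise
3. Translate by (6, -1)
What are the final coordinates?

Step 1: Scale → (-16, 30)
Step 2: Rotate 270° → (30, 16)
Step 3: Translate → (36, 15)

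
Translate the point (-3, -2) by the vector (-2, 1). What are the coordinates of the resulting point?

Translation by (-2, 1) (homogeneous matrix [[1, 0, -2], [0, 1, 1], [0, 0, 1]]):
x' = -3 + -2 = -5
y' = -2 + 1 = -1
Result: (-5, -1)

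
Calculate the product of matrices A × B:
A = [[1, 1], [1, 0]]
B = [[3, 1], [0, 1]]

Matrix multiplication:
C[0][0] = 1×3 + 1×0 = 3
C[0][1] = 1×1 + 1×1 = 2
C[1][0] = 1×3 + 0×0 = 3
C[1][1] = 1×1 + 0×1 = 1
Result: [[3, 2], [3, 1]]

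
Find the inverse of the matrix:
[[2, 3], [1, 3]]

For [[a,b],[c,d]], inverse = (1/det)·[[d,-b],[-c,a]]
det = (2)(3) - (3)(1) = 6 - 3 = 3
Inverse = (1/3)·[[3, -3], [-1, 2]]
= [[1, -1], [-1/3, 2/3]]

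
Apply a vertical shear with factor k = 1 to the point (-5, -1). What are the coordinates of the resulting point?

Shear matrix for vertical shear with factor k = 1:
[[1, 0], [1, 1]]
Result: (-5, -1) → (-5, -6)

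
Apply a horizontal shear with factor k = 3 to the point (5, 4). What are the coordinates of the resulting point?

Shear matrix for horizontal shear with factor k = 3:
[[1, 3], [0, 1]]
Result: (5, 4) → (17, 4)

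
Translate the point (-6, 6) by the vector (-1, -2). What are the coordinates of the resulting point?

Translation by (-1, -2) (homogeneous matrix [[1, 0, -1], [0, 1, -2], [0, 0, 1]]):
x' = -6 + -1 = -7
y' = 6 + -2 = 4
Result: (-7, 4)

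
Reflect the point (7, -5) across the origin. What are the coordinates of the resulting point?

Reflection across origin: (7, -5) → (-7, 5)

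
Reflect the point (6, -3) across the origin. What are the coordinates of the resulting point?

Reflection across origin: (6, -3) → (-6, 3)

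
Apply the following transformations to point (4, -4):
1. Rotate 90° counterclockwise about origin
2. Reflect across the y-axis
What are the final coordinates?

Step 1: Rotate 90° → (4, 4)
Step 2: Reflect across y-axis → (-4, 4)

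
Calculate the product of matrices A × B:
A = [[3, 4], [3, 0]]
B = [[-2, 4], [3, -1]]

Matrix multiplication:
C[0][0] = 3×-2 + 4×3 = 6
C[0][1] = 3×4 + 4×-1 = 8
C[1][0] = 3×-2 + 0×3 = -6
C[1][1] = 3×4 + 0×-1 = 12
Result: [[6, 8], [-6, 12]]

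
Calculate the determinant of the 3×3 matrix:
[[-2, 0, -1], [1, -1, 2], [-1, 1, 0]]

Expansion along first row:
det = -2·det([[-1,2],[1,0]]) - 0·det([[1,2],[-1,0]]) + -1·det([[1,-1],[-1,1]])
    = -2·(-1·0 - 2·1) - 0·(1·0 - 2·-1) + -1·(1·1 - -1·-1)
    = -2·-2 - 0·2 + -1·0
    = 4 + 0 + 0 = 4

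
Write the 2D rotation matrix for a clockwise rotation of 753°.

Rotation matrix formula: [[cos θ, -sin θ], [sin θ, cos θ]]
A clockwise rotation by 753° is equivalent to a counterclockwise rotation by -753°.
For θ = -753°:
cos(-753°) = 0.8387
sin(-753°) = -0.5446
Result: [[0.8387, 0.5446], [-0.5446, 0.8387]]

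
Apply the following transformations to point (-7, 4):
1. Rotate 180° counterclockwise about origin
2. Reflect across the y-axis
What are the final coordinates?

Step 1: Rotate 180° → (7, -4)
Step 2: Reflect across y-axis → (-7, -4)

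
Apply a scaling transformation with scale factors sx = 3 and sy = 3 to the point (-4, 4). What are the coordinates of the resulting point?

Scaling matrix:
[[3, 0], [0, 3]]
Result: (-4 × 3, 4 × 3) = (-12, 12)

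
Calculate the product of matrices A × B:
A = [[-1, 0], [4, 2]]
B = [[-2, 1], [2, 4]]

Matrix multiplication:
C[0][0] = -1×-2 + 0×2 = 2
C[0][1] = -1×1 + 0×4 = -1
C[1][0] = 4×-2 + 2×2 = -4
C[1][1] = 4×1 + 2×4 = 12
Result: [[2, -1], [-4, 12]]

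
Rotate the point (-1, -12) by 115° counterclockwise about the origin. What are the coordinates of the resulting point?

Rotation matrix for 115°: [[cos 115°, -sin 115°], [sin 115°, cos 115°]] ≈ [[-0.422618, -0.906308], [0.906308, -0.422618]]
[[-0.422618, -0.906308], [0.906308, -0.422618]] × [-1, -12]ᵀ ≈ [11.2983, 4.1651]ᵀ
Result: (11.2983, 4.1651)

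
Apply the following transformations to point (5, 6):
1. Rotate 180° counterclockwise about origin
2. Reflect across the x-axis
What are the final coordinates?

Step 1: Rotate 180° → (-5, -6)
Step 2: Reflect across x-axis → (-5, 6)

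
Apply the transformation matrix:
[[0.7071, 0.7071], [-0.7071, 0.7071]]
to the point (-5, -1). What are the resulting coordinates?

Matrix multiplication:
[[0.7071, 0.7071], [-0.7071, 0.7071]] × [-5, -1]ᵀ
= [(0.7071)(-5) + (0.7071)(-1), (-0.7071)(-5) + (0.7071)(-1)]ᵀ
= [-4.2426, 2.8284]ᵀ
Result: (-4.2426, 2.8284)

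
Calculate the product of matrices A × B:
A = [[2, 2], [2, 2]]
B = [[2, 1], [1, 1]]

Matrix multiplication:
C[0][0] = 2×2 + 2×1 = 6
C[0][1] = 2×1 + 2×1 = 4
C[1][0] = 2×2 + 2×1 = 6
C[1][1] = 2×1 + 2×1 = 4
Result: [[6, 4], [6, 4]]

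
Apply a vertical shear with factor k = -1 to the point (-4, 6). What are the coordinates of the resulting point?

Shear matrix for vertical shear with factor k = -1:
[[1, 0], [-1, 1]]
Result: (-4, 6) → (-4, 10)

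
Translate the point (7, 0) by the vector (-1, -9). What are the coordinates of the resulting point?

Translation by (-1, -9) (homogeneous matrix [[1, 0, -1], [0, 1, -9], [0, 0, 1]]):
x' = 7 + -1 = 6
y' = 0 + -9 = -9
Result: (6, -9)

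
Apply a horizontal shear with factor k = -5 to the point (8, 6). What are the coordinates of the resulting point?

Shear matrix for horizontal shear with factor k = -5:
[[1, -5], [0, 1]]
Result: (8, 6) → (-22, 6)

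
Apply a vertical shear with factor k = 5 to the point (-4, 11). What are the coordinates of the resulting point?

Shear matrix for vertical shear with factor k = 5:
[[1, 0], [5, 1]]
Result: (-4, 11) → (-4, -9)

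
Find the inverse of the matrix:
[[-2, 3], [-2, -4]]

For [[a,b],[c,d]], inverse = (1/det)·[[d,-b],[-c,a]]
det = (-2)(-4) - (3)(-2) = 8 - -6 = 14
Inverse = (1/14)·[[-4, -3], [2, -2]]
= [[-2/7, -3/14], [1/7, -1/7]]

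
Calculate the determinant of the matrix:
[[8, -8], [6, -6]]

For a 2×2 matrix [[a, b], [c, d]], det = ad - bc
det = (8)(-6) - (-8)(6) = -48 - -48 = 0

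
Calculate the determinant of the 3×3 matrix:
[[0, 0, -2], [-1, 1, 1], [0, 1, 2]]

Expansion along first row:
det = 0·det([[1,1],[1,2]]) - 0·det([[-1,1],[0,2]]) + -2·det([[-1,1],[0,1]])
    = 0·(1·2 - 1·1) - 0·(-1·2 - 1·0) + -2·(-1·1 - 1·0)
    = 0·1 - 0·-2 + -2·-1
    = 0 + 0 + 2 = 2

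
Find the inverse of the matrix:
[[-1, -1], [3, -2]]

For [[a,b],[c,d]], inverse = (1/det)·[[d,-b],[-c,a]]
det = (-1)(-2) - (-1)(3) = 2 - -3 = 5
Inverse = (1/5)·[[-2, 1], [-3, -1]]
= [[-2/5, 1/5], [-3/5, -1/5]]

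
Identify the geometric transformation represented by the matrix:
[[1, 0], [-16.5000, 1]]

This matrix represents: vertical shear with factor -16.5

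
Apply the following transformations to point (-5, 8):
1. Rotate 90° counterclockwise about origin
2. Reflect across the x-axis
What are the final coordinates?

Step 1: Rotate 90° → (-8, -5)
Step 2: Reflect across x-axis → (-8, 5)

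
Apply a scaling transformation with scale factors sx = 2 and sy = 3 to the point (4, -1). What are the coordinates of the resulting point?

Scaling matrix:
[[2, 0], [0, 3]]
Result: (4 × 2, -1 × 3) = (8, -3)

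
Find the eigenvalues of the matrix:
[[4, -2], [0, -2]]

Characteristic equation: det(A - λI) = 0
λ² - (trace)λ + (det) = 0
trace = 4 + -2 = 2, det = (4)(-2) - (-2)(0) = -8
λ² - (2)λ + (-8) = 0
λ = (2 ± √((2)² - 4·(-8))) / 2 = (2 ± √36) / 2
Solving: λ = -2, 4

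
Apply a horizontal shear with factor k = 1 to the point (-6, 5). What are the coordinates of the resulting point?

Shear matrix for horizontal shear with factor k = 1:
[[1, 1], [0, 1]]
Result: (-6, 5) → (-1, 5)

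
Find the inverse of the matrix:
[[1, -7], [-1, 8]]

For [[a,b],[c,d]], inverse = (1/det)·[[d,-b],[-c,a]]
det = (1)(8) - (-7)(-1) = 8 - 7 = 1
Inverse = [[8, 7], [1, 1]]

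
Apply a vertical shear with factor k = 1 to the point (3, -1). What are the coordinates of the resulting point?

Shear matrix for vertical shear with factor k = 1:
[[1, 0], [1, 1]]
Result: (3, -1) → (3, 2)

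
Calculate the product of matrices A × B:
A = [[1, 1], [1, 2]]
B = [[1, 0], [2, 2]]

Matrix multiplication:
C[0][0] = 1×1 + 1×2 = 3
C[0][1] = 1×0 + 1×2 = 2
C[1][0] = 1×1 + 2×2 = 5
C[1][1] = 1×0 + 2×2 = 4
Result: [[3, 2], [5, 4]]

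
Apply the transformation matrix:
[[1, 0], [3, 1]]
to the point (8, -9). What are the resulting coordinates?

Matrix multiplication:
[[1, 0], [3, 1]] × [8, -9]ᵀ
= [(1)(8) + (0)(-9), (3)(8) + (1)(-9)]ᵀ
= [8, 15]ᵀ
Result: (8, 15)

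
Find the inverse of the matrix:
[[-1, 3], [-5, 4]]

For [[a,b],[c,d]], inverse = (1/det)·[[d,-b],[-c,a]]
det = (-1)(4) - (3)(-5) = -4 - -15 = 11
Inverse = (1/11)·[[4, -3], [5, -1]]
= [[4/11, -3/11], [5/11, -1/11]]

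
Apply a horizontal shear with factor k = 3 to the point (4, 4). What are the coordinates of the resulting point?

Shear matrix for horizontal shear with factor k = 3:
[[1, 3], [0, 1]]
Result: (4, 4) → (16, 4)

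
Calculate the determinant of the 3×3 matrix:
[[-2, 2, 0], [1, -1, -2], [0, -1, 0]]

Expansion along first row:
det = -2·det([[-1,-2],[-1,0]]) - 2·det([[1,-2],[0,0]]) + 0·det([[1,-1],[0,-1]])
    = -2·(-1·0 - -2·-1) - 2·(1·0 - -2·0) + 0·(1·-1 - -1·0)
    = -2·-2 - 2·0 + 0·-1
    = 4 + 0 + 0 = 4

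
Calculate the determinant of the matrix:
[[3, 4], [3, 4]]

For a 2×2 matrix [[a, b], [c, d]], det = ad - bc
det = (3)(4) - (4)(3) = 12 - 12 = 0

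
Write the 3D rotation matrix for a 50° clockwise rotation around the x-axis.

Rotation matrix for clockwise 50° around x-axis:
A clockwise rotation by 50° is a counterclockwise rotation by -50°.
cos(-50°) = 0.6428, sin(-50°) = -0.7660
Result: [[1, 0, 0], [0, 0.6428, 0.7660], [0, -0.7660, 0.6428]]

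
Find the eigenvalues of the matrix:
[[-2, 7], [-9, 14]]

Characteristic equation: det(A - λI) = 0
λ² - (trace)λ + (det) = 0
trace = -2 + 14 = 12, det = (-2)(14) - (7)(-9) = 35
λ² - (12)λ + (35) = 0
λ = (12 ± √((12)² - 4·(35))) / 2 = (12 ± √4) / 2
Solving: λ = 5, 7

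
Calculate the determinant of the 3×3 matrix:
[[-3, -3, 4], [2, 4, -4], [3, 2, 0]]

Expansion along first row:
det = -3·det([[4,-4],[2,0]]) - -3·det([[2,-4],[3,0]]) + 4·det([[2,4],[3,2]])
    = -3·(4·0 - -4·2) - -3·(2·0 - -4·3) + 4·(2·2 - 4·3)
    = -3·8 - -3·12 + 4·-8
    = -24 + 36 + -32 = -20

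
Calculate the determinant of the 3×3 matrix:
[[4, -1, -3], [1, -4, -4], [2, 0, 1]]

Expansion along first row:
det = 4·det([[-4,-4],[0,1]]) - -1·det([[1,-4],[2,1]]) + -3·det([[1,-4],[2,0]])
    = 4·(-4·1 - -4·0) - -1·(1·1 - -4·2) + -3·(1·0 - -4·2)
    = 4·-4 - -1·9 + -3·8
    = -16 + 9 + -24 = -31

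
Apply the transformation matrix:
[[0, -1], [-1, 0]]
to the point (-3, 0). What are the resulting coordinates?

Matrix multiplication:
[[0, -1], [-1, 0]] × [-3, 0]ᵀ
= [(0)(-3) + (-1)(0), (-1)(-3) + (0)(0)]ᵀ
= [0, 3]ᵀ
Result: (0, 3)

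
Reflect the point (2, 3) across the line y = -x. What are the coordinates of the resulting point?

Reflection across line y = -x: (2, 3) → (-3, -2)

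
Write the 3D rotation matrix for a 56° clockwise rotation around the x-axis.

Rotation matrix for clockwise 56° around x-axis:
A clockwise rotation by 56° is a counterclockwise rotation by -56°.
cos(-56°) = 0.5592, sin(-56°) = -0.8290
Result: [[1, 0, 0], [0, 0.5592, 0.8290], [0, -0.8290, 0.5592]]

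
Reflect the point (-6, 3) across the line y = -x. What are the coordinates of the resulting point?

Reflection across line y = -x: (-6, 3) → (-3, 6)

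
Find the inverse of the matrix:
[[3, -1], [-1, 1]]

For [[a,b],[c,d]], inverse = (1/det)·[[d,-b],[-c,a]]
det = (3)(1) - (-1)(-1) = 3 - 1 = 2
Inverse = (1/2)·[[1, 1], [1, 3]]
= [[1/2, 1/2], [1/2, 3/2]]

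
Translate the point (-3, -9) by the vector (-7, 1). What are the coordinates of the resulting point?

Translation by (-7, 1) (homogeneous matrix [[1, 0, -7], [0, 1, 1], [0, 0, 1]]):
x' = -3 + -7 = -10
y' = -9 + 1 = -8
Result: (-10, -8)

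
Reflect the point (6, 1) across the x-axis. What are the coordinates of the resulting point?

Reflection across x-axis: (6, 1) → (6, -1)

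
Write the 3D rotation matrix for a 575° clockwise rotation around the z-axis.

Rotation matrix for clockwise 575° around z-axis:
A clockwise rotation by 575° is a counterclockwise rotation by -575°.
cos(-575°) = -0.8192, sin(-575°) = 0.5736
Result: [[-0.8192, -0.5736, 0], [0.5736, -0.8192, 0], [0, 0, 1]]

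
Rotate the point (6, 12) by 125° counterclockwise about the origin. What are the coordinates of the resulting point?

Rotation matrix for 125°: [[cos 125°, -sin 125°], [sin 125°, cos 125°]] ≈ [[-0.573576, -0.819152], [0.819152, -0.573576]]
[[-0.573576, -0.819152], [0.819152, -0.573576]] × [6, 12]ᵀ ≈ [-13.2713, -1.9680]ᵀ
Result: (-13.2713, -1.9680)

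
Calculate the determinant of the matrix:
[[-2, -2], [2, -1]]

For a 2×2 matrix [[a, b], [c, d]], det = ad - bc
det = (-2)(-1) - (-2)(2) = 2 - -4 = 6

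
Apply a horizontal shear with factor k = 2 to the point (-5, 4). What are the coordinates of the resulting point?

Shear matrix for horizontal shear with factor k = 2:
[[1, 2], [0, 1]]
Result: (-5, 4) → (3, 4)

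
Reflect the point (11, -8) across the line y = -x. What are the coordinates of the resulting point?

Reflection across line y = -x: (11, -8) → (8, -11)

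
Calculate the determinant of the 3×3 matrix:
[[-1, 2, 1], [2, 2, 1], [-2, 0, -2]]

Expansion along first row:
det = -1·det([[2,1],[0,-2]]) - 2·det([[2,1],[-2,-2]]) + 1·det([[2,2],[-2,0]])
    = -1·(2·-2 - 1·0) - 2·(2·-2 - 1·-2) + 1·(2·0 - 2·-2)
    = -1·-4 - 2·-2 + 1·4
    = 4 + 4 + 4 = 12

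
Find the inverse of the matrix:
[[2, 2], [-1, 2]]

For [[a,b],[c,d]], inverse = (1/det)·[[d,-b],[-c,a]]
det = (2)(2) - (2)(-1) = 4 - -2 = 6
Inverse = (1/6)·[[2, -2], [1, 2]]
= [[1/3, -1/3], [1/6, 1/3]]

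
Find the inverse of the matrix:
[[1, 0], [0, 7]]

For [[a,b],[c,d]], inverse = (1/det)·[[d,-b],[-c,a]]
det = (1)(7) - (0)(0) = 7 - 0 = 7
Inverse = (1/7)·[[7, 0], [0, 1]]
= [[1, 0], [0, 1/7]]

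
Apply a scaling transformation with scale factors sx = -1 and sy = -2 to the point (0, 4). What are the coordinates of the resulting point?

Scaling matrix:
[[-1, 0], [0, -2]]
Result: (0 × -1, 4 × -2) = (0, -8)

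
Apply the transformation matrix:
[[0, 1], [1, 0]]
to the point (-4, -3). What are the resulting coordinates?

Matrix multiplication:
[[0, 1], [1, 0]] × [-4, -3]ᵀ
= [(0)(-4) + (1)(-3), (1)(-4) + (0)(-3)]ᵀ
= [-3, -4]ᵀ
Result: (-3, -4)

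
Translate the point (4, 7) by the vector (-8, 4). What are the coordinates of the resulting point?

Translation by (-8, 4) (homogeneous matrix [[1, 0, -8], [0, 1, 4], [0, 0, 1]]):
x' = 4 + -8 = -4
y' = 7 + 4 = 11
Result: (-4, 11)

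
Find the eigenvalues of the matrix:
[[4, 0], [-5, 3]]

Characteristic equation: det(A - λI) = 0
λ² - (trace)λ + (det) = 0
trace = 4 + 3 = 7, det = (4)(3) - (0)(-5) = 12
λ² - (7)λ + (12) = 0
λ = (7 ± √((7)² - 4·(12))) / 2 = (7 ± √1) / 2
Solving: λ = 3, 4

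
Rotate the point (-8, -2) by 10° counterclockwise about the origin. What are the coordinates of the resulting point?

Rotation matrix for 10°: [[cos 10°, -sin 10°], [sin 10°, cos 10°]] ≈ [[0.984808, -0.173648], [0.173648, 0.984808]]
[[0.984808, -0.173648], [0.173648, 0.984808]] × [-8, -2]ᵀ ≈ [-7.5312, -3.3588]ᵀ
Result: (-7.5312, -3.3588)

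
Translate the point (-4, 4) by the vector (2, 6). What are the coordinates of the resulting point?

Translation by (2, 6) (homogeneous matrix [[1, 0, 2], [0, 1, 6], [0, 0, 1]]):
x' = -4 + 2 = -2
y' = 4 + 6 = 10
Result: (-2, 10)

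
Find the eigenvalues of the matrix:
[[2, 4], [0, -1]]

Characteristic equation: det(A - λI) = 0
λ² - (trace)λ + (det) = 0
trace = 2 + -1 = 1, det = (2)(-1) - (4)(0) = -2
λ² - (1)λ + (-2) = 0
λ = (1 ± √((1)² - 4·(-2))) / 2 = (1 ± √9) / 2
Solving: λ = -1, 2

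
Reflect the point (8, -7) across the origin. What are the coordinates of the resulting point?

Reflection across origin: (8, -7) → (-8, 7)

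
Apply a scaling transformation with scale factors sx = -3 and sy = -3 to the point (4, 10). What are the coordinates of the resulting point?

Scaling matrix:
[[-3, 0], [0, -3]]
Result: (4 × -3, 10 × -3) = (-12, -30)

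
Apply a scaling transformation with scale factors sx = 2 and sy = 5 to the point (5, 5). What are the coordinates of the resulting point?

Scaling matrix:
[[2, 0], [0, 5]]
Result: (5 × 2, 5 × 5) = (10, 25)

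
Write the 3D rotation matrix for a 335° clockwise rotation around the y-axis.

Rotation matrix for clockwise 335° around y-axis:
A clockwise rotation by 335° is a counterclockwise rotation by -335°.
cos(-335°) = 0.9063, sin(-335°) = 0.4226
Result: [[0.9063, 0, 0.4226], [0, 1, 0], [-0.4226, 0, 0.9063]]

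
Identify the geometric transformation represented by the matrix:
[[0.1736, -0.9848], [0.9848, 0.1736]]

This matrix represents: rotation by 80° counterclockwise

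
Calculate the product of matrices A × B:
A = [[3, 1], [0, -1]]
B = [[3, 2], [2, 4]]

Matrix multiplication:
C[0][0] = 3×3 + 1×2 = 11
C[0][1] = 3×2 + 1×4 = 10
C[1][0] = 0×3 + -1×2 = -2
C[1][1] = 0×2 + -1×4 = -4
Result: [[11, 10], [-2, -4]]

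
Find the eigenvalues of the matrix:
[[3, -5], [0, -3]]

Characteristic equation: det(A - λI) = 0
λ² - (trace)λ + (det) = 0
trace = 3 + -3 = 0, det = (3)(-3) - (-5)(0) = -9
λ² - (0)λ + (-9) = 0
λ = (0 ± √((0)² - 4·(-9))) / 2 = (0 ± √36) / 2
Solving: λ = -3, 3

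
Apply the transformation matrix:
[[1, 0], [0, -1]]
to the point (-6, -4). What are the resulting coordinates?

Matrix multiplication:
[[1, 0], [0, -1]] × [-6, -4]ᵀ
= [(1)(-6) + (0)(-4), (0)(-6) + (-1)(-4)]ᵀ
= [-6, 4]ᵀ
Result: (-6, 4)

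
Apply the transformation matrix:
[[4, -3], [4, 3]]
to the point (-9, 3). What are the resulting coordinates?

Matrix multiplication:
[[4, -3], [4, 3]] × [-9, 3]ᵀ
= [(4)(-9) + (-3)(3), (4)(-9) + (3)(3)]ᵀ
= [-45, -27]ᵀ
Result: (-45, -27)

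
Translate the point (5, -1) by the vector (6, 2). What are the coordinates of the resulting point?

Translation by (6, 2) (homogeneous matrix [[1, 0, 6], [0, 1, 2], [0, 0, 1]]):
x' = 5 + 6 = 11
y' = -1 + 2 = 1
Result: (11, 1)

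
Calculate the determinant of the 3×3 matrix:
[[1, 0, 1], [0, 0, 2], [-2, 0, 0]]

Expansion along first row:
det = 1·det([[0,2],[0,0]]) - 0·det([[0,2],[-2,0]]) + 1·det([[0,0],[-2,0]])
    = 1·(0·0 - 2·0) - 0·(0·0 - 2·-2) + 1·(0·0 - 0·-2)
    = 1·0 - 0·4 + 1·0
    = 0 + 0 + 0 = 0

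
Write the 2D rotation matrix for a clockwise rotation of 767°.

Rotation matrix formula: [[cos θ, -sin θ], [sin θ, cos θ]]
A clockwise rotation by 767° is equivalent to a counterclockwise rotation by -767°.
For θ = -767°:
cos(-767°) = 0.6820
sin(-767°) = -0.7314
Result: [[0.6820, 0.7314], [-0.7314, 0.6820]]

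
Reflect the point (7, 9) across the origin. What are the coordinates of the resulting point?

Reflection across origin: (7, 9) → (-7, -9)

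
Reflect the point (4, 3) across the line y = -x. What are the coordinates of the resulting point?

Reflection across line y = -x: (4, 3) → (-3, -4)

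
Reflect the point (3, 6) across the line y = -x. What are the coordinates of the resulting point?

Reflection across line y = -x: (3, 6) → (-6, -3)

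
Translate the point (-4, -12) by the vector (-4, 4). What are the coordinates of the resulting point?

Translation by (-4, 4) (homogeneous matrix [[1, 0, -4], [0, 1, 4], [0, 0, 1]]):
x' = -4 + -4 = -8
y' = -12 + 4 = -8
Result: (-8, -8)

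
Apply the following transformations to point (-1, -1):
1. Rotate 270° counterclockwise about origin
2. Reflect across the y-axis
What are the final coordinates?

Step 1: Rotate 270° → (-1, 1)
Step 2: Reflect across y-axis → (1, 1)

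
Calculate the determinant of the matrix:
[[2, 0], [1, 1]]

For a 2×2 matrix [[a, b], [c, d]], det = ad - bc
det = (2)(1) - (0)(1) = 2 - 0 = 2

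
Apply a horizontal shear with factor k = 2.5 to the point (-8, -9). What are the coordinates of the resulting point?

Shear matrix for horizontal shear with factor k = 2.5:
[[1, 2.50], [0, 1]]
Result: (-8, -9) → (-30.5, -9)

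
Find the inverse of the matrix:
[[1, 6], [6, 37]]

For [[a,b],[c,d]], inverse = (1/det)·[[d,-b],[-c,a]]
det = (1)(37) - (6)(6) = 37 - 36 = 1
Inverse = [[37, -6], [-6, 1]]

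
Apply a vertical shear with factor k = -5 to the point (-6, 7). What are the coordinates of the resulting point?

Shear matrix for vertical shear with factor k = -5:
[[1, 0], [-5, 1]]
Result: (-6, 7) → (-6, 37)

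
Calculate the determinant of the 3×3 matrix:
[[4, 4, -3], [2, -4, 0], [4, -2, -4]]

Expansion along first row:
det = 4·det([[-4,0],[-2,-4]]) - 4·det([[2,0],[4,-4]]) + -3·det([[2,-4],[4,-2]])
    = 4·(-4·-4 - 0·-2) - 4·(2·-4 - 0·4) + -3·(2·-2 - -4·4)
    = 4·16 - 4·-8 + -3·12
    = 64 + 32 + -36 = 60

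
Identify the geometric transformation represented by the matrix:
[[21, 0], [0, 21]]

This matrix represents: uniform scaling by factor 21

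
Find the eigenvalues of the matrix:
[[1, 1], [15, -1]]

Characteristic equation: det(A - λI) = 0
λ² - (trace)λ + (det) = 0
trace = 1 + -1 = 0, det = (1)(-1) - (1)(15) = -16
λ² - (0)λ + (-16) = 0
λ = (0 ± √((0)² - 4·(-16))) / 2 = (0 ± √64) / 2
Solving: λ = -4, 4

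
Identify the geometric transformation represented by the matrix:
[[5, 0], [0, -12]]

This matrix represents: non-uniform scaling by sx = 5, sy = -12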